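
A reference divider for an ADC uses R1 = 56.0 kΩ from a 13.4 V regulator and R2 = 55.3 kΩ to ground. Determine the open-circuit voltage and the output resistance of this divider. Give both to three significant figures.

V_th is the open-circuit tap voltage: 13.4 × 55.3/(56.0 + 55.3) = 6.66 V.
With the supply zeroed, R1 and R2 appear in parallel from the tap: R_th = R1‖R2 = (56.0 × 55.3)/111.3 = 27.8 kΩ.

V_th = 6.66 V, R_th = 27.8 kΩ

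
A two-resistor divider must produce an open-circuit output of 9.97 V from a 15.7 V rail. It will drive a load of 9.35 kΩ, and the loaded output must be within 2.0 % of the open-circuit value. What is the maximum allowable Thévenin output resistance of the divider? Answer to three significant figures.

Loading drop = R_th/(R_th + R_L) ≤ 0.0200, so R_th ≤ R_L · ε/(1−ε) = 9.35 kΩ × 0.0200/0.9800 = 191 Ω.
(Any R1, R2 with R2/(R1+R2) = 0.635 and R1‖R2 ≤ 191 Ω will meet the spec.)

R_th ≤ 191 Ω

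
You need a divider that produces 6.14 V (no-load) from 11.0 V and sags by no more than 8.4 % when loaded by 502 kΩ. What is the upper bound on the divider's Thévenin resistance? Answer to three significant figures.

R_th ≤ 46.0 kΩ

Loading drop = R_th/(R_th + R_L) ≤ 0.0840, so R_th ≤ R_L · ε/(1−ε) = 502 kΩ × 0.0840/0.9160 = 46.0 kΩ.
(Any R1, R2 with R2/(R1+R2) = 0.558 and R1‖R2 ≤ 46.0 kΩ will meet the spec.)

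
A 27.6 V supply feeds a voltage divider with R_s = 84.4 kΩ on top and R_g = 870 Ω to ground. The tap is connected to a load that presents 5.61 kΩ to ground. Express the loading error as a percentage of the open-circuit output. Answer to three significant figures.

13.3 %

Unloaded V = 27.6 × 870/85270 = 0.28160 V.
Loaded: R_g‖R_L = 753.2 Ω, giving V = 27.6 × 753.2/85150 = 0.24413 V.
Drop = (0.28160 − 0.24413) / 0.28160 = 13.3 %.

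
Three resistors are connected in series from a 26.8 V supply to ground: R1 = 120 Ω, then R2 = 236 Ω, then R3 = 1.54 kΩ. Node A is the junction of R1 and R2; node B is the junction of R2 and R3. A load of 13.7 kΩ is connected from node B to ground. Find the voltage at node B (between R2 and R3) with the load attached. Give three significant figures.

V ≈ 21.3 V

At node B, R3 is in parallel with the load: R3‖R_L = 1384 Ω.
Below node A the resistance is R2 + (R3‖R_L) = 1620 Ω, so V_A = 26.8 × 1620/1740 = 24.95 V.
Then V_B = V_A × (R3‖R_L)/(R2 + R3‖R_L) = 24.95 × 1384/1620 = 21.3 V.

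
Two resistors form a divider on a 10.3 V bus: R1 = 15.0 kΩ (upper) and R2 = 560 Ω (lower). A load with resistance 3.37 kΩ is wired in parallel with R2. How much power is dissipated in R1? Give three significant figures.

P ≈ 6.64 mW

Total resistance from the source is R1 + (R2‖R_L) = 15480 Ω, so I = 10.3/15480 Ω = 0.6654 mA.
P = I²·R1 = (0.6654 mA)² × 15.0 kΩ = 6.64 mW.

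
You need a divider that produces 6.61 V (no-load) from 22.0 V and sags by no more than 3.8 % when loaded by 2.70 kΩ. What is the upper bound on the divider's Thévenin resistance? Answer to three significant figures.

Loading drop = R_th/(R_th + R_L) ≤ 0.0380, so R_th ≤ R_L · ε/(1−ε) = 2.70 kΩ × 0.0380/0.9620 = 107 Ω.
(Any R1, R2 with R2/(R1+R2) = 0.300 and R1‖R2 ≤ 107 Ω will meet the spec.)

R_th ≤ 107 Ω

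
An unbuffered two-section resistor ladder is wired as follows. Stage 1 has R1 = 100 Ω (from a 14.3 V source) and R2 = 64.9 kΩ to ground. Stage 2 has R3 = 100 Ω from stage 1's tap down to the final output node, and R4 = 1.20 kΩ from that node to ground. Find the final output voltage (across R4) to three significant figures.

V_out ≈ 12.2 V

Stage 2 presents R3+R4 = 1300 Ω as a load on stage 1's tap.
Stage 1's lower leg becomes R2‖(R3+R4) = 1274 Ω, so V_mid = 14.3 × 1274/1374 = 13.26 V.
Stage 2 is itself unloaded: V_out = V_mid × R4/(R3+R4) = 13.26 × 1200/1300 = 12.2 V.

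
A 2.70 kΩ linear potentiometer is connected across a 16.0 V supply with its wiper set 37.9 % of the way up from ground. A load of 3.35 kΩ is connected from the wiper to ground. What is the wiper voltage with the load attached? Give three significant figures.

V ≈ 5.10 V

The wiper splits the pot into (1−α)R = 1.677 kΩ above and αR = 1.023 kΩ below.
Lower section ‖ load = 0.7839 kΩ.
V_wiper = 16.0 × 0.7839/(1.677 + 0.7839) = 5.10 V.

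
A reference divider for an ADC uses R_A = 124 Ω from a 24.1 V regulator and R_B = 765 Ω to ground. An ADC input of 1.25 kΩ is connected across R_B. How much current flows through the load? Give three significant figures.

R_B‖R_L = 474.6 Ω; V_out = 24.1 × 474.6/598.6 = 19.11 V.
I_L = V_out / R_L = 19.11 / 1.25 kΩ = 15.3 mA.

I_L ≈ 15.3 mA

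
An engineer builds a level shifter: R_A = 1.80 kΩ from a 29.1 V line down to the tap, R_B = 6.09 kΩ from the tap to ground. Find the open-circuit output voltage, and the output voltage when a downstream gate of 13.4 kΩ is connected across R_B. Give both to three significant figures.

Unloaded: 22.5 V; loaded: 20.4 V

Open-circuit: V = 29.1 × 6.09/(1.80 + 6.09) = 22.5 V.
With the load, R_B becomes R_B‖R_L = 4.187 kΩ, so V = 29.1 × 4.187/5.987 = 20.4 V.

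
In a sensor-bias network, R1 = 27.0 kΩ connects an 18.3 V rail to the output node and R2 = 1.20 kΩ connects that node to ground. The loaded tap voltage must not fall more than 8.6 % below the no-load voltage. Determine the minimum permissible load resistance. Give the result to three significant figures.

Output resistance R_th = R1‖R2 = (27.0 × 1.20)/28.20 = 1.149 kΩ.
The fractional drop is R_th/(R_th + R_L); requiring this ≤ 0.0860 gives R_L ≥ R_th(1/0.0860 − 1) = 1.149 × 10.63 = 12.2 kΩ.

R_L(min) ≈ 12.2 kΩ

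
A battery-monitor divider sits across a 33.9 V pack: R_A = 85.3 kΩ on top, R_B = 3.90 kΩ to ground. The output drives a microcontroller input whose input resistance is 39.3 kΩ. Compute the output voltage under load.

V_out ≈ 1.35 V

The load sits in parallel with R_B: R_B‖R_L = (3.90 × 39.3) / (3.90 + 39.3) = 3.548 kΩ.
V_out = 33.9 × 3.548 / (85.3 + 3.548) = 33.9 × 3.548/88.85 = 1.35 V.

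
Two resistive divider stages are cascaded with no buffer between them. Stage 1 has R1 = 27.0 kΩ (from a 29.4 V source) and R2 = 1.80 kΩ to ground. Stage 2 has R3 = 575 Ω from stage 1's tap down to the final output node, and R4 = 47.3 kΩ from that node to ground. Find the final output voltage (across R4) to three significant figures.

V_out ≈ 1.75 V

Stage 2 presents R3+R4 = 47880 Ω as a load on stage 1's tap.
Stage 1's lower leg becomes R2‖(R3+R4) = 1735 Ω, so V_mid = 29.4 × 1735/28730 = 1.775 V.
Stage 2 is itself unloaded: V_out = V_mid × R4/(R3+R4) = 1.775 × 47300/47880 = 1.75 V.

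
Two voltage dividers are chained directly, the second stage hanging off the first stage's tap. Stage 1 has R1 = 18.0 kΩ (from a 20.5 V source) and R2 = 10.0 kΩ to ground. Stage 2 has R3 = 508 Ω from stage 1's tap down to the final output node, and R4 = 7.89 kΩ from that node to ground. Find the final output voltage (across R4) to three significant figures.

V_out ≈ 3.90 V

Stage 2 presents R3+R4 = 8398 Ω as a load on stage 1's tap.
Stage 1's lower leg becomes R2‖(R3+R4) = 4565 Ω, so V_mid = 20.5 × 4565/22560 = 4.147 V.
Stage 2 is itself unloaded: V_out = V_mid × R4/(R3+R4) = 4.147 × 7890/8398 = 3.90 V.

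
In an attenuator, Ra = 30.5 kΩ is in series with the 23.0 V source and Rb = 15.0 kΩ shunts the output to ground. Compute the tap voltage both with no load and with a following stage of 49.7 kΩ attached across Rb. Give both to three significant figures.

Open-circuit: V = 23.0 × 15.0/(30.5 + 15.0) = 7.58 V.
With the load, Rb becomes Rb‖R_L = 11.52 kΩ, so V = 23.0 × 11.52/42.02 = 6.31 V.

Unloaded: 7.58 V; loaded: 6.31 V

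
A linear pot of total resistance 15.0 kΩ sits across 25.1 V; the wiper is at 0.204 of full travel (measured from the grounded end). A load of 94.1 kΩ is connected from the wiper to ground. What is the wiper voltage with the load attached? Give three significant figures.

The wiper splits the pot into (1−α)R = 11.94 kΩ above and αR = 3.060 kΩ below.
Lower section ‖ load = 2.964 kΩ.
V_wiper = 25.1 × 2.964/(11.94 + 2.964) = 4.99 V.

V ≈ 4.99 V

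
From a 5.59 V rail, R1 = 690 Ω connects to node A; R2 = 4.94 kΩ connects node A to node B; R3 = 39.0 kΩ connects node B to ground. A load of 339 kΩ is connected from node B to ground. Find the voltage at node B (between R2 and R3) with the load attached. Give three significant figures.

At node B, R3 is in parallel with the load: R3‖R_L = 34980 Ω.
Below node A the resistance is R2 + (R3‖R_L) = 39920 Ω, so V_A = 5.59 × 39920/40610 = 5.495 V.
Then V_B = V_A × (R3‖R_L)/(R2 + R3‖R_L) = 5.495 × 34980/39920 = 4.81 V.

V ≈ 4.81 V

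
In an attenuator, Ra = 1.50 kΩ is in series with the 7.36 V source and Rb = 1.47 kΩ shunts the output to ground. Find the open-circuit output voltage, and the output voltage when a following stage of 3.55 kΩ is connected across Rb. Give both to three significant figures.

Unloaded: 3.64 V; loaded: 3.01 V

Open-circuit: V = 7.36 × 1.47/(1.50 + 1.47) = 3.64 V.
With the load, Rb becomes Rb‖R_L = 1.040 kΩ, so V = 7.36 × 1.040/2.540 = 3.01 V.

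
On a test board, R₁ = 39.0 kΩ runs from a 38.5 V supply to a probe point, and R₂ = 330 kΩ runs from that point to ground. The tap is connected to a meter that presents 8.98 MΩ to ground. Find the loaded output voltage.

V_out ≈ 34.3 V

The load sits in parallel with R₂: R₂‖R_L = (330 × 8980) / (330 + 8980) = 318.3 kΩ.
V_out = 38.5 × 318.3 / (39.0 + 318.3) = 38.5 × 318.3/357.3 = 34.3 V.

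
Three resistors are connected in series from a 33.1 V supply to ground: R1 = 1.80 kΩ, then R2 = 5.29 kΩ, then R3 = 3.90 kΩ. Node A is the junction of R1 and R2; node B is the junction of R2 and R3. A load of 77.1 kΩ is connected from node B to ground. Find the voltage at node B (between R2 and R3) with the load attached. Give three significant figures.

At node B, R3 is in parallel with the load: R3‖R_L = 3.712 kΩ.
Below node A the resistance is R2 + (R3‖R_L) = 9.002 kΩ, so V_A = 33.1 × 9.002/10.80 = 27.58 V.
Then V_B = V_A × (R3‖R_L)/(R2 + R3‖R_L) = 27.58 × 3.712/9.002 = 11.4 V.

V ≈ 11.4 V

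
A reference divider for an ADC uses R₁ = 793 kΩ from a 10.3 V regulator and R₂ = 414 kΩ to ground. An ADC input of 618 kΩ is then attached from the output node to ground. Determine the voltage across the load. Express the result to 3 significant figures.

V_out ≈ 2.45 V

The load sits in parallel with R₂: R₂‖R_L = (414 × 618) / (414 + 618) = 247.9 kΩ.
V_out = 10.3 × 247.9 / (793 + 247.9) = 10.3 × 247.9/1041 = 2.45 V.
(Unloaded it would have been 3.53 V.)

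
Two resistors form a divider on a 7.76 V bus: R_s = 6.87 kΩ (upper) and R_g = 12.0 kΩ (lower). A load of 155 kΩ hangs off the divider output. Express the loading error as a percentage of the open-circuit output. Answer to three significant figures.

The divider's output (Thévenin) resistance is R_s‖R_g = 4.369 kΩ.
Fractional drop under load = R_th/(R_th + R_L) = 4.369 / (4.369 + 155) = 0.02741.
So the output falls by 2.74 %.

2.74 %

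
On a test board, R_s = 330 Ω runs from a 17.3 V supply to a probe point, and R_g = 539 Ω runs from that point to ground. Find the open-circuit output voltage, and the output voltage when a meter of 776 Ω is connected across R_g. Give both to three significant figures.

Unloaded: 10.7 V; loaded: 8.49 V

Open-circuit: V = 17.3 × 539/(330 + 539) = 10.7 V.
With the load, R_g becomes R_g‖R_L = 318.1 Ω, so V = 17.3 × 318.1/648.1 = 8.49 V.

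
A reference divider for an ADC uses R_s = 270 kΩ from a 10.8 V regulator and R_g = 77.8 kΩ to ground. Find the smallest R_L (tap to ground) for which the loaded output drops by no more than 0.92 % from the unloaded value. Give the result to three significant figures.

R_L(min) ≈ 6.50 MΩ

Output resistance R_th = R_s‖R_g = (270 × 77.8)/347.8 = 60.40 kΩ.
The fractional drop is R_th/(R_th + R_L); requiring this ≤ 0.00920 gives R_L ≥ R_th(1/0.00920 − 1) = 60.40 × 107.7 = 6.50 MΩ.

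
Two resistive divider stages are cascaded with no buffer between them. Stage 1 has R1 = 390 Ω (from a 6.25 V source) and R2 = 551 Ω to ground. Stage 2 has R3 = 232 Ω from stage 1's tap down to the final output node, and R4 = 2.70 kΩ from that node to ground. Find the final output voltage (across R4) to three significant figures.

Stage 2 presents R3+R4 = 2932 Ω as a load on stage 1's tap.
Stage 1's lower leg becomes R2‖(R3+R4) = 463.8 Ω, so V_mid = 6.25 × 463.8/853.8 = 3.395 V.
Stage 2 is itself unloaded: V_out = V_mid × R4/(R3+R4) = 3.395 × 2700/2932 = 3.13 V.

V_out ≈ 3.13 V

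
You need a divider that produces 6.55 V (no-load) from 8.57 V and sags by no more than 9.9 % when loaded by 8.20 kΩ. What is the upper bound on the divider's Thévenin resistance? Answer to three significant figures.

Loading drop = R_th/(R_th + R_L) ≤ 0.0990, so R_th ≤ R_L · ε/(1−ε) = 8.20 kΩ × 0.0990/0.9010 = 901 Ω.
(Any R1, R2 with R2/(R1+R2) = 0.764 and R1‖R2 ≤ 901 Ω will meet the spec.)

R_th ≤ 901 Ω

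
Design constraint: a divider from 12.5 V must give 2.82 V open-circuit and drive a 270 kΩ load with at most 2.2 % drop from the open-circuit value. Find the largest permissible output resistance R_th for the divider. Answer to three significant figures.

R_th ≤ 6.07 kΩ

Loading drop = R_th/(R_th + R_L) ≤ 0.0220, so R_th ≤ R_L · ε/(1−ε) = 270 kΩ × 0.0220/0.9780 = 6.07 kΩ.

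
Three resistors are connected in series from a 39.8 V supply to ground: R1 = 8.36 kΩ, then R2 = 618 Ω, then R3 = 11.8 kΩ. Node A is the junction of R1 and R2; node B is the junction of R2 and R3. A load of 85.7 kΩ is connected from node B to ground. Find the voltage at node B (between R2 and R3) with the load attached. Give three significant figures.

V ≈ 21.3 V

At node B, R3 is in parallel with the load: R3‖R_L = 10370 Ω.
Below node A the resistance is R2 + (R3‖R_L) = 10990 Ω, so V_A = 39.8 × 10990/19350 = 22.60 V.
Then V_B = V_A × (R3‖R_L)/(R2 + R3‖R_L) = 22.60 × 10370/10990 = 21.3 V.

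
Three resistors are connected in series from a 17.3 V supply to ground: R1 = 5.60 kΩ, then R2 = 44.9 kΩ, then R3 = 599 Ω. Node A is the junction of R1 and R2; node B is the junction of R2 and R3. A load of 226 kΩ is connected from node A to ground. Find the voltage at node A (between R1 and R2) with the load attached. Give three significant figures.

V ≈ 15.1 V

Below node A the series string R2+R3 = 45500 Ω sits in parallel with the 226000 Ω load: 37870 Ω.
V_A = 17.3 × 37870/(5600 + 37870) = 15.1 V.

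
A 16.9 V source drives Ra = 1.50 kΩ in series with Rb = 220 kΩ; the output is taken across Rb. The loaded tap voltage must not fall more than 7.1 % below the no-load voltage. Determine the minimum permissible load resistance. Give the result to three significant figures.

R_L(min) ≈ 19.5 kΩ

Output resistance R_th = Ra‖Rb = (1.50 × 220)/221.5 = 1.490 kΩ.
The fractional drop is R_th/(R_th + R_L); requiring this ≤ 0.0710 gives R_L ≥ R_th(1/0.0710 − 1) = 1.490 × 13.08 = 19.5 kΩ.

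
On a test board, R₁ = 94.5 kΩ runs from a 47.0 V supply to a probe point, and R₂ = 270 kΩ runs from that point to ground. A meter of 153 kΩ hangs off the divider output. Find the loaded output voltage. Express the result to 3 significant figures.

V_out ≈ 23.9 V

The load sits in parallel with R₂: R₂‖R_L = (270 × 153) / (270 + 153) = 97.66 kΩ.
V_out = 47.0 × 97.66 / (94.5 + 97.66) = 47.0 × 97.66/192.2 = 23.9 V.
(Unloaded it would have been 34.8 V.)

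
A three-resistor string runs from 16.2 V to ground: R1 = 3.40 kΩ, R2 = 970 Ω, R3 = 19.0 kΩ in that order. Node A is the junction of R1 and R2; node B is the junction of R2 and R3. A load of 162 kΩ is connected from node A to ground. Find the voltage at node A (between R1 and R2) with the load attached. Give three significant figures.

Below node A the series string R2+R3 = 19970 Ω sits in parallel with the 162000 Ω load: 17780 Ω.
V_A = 16.2 × 17780/(3400 + 17780) = 13.6 V.

V ≈ 13.6 V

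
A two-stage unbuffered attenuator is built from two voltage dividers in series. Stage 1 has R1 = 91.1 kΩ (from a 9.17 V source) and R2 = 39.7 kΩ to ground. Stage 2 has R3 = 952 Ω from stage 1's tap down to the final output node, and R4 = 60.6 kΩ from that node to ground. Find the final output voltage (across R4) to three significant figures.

Stage 2 presents R3+R4 = 61550 Ω as a load on stage 1's tap.
Stage 1's lower leg becomes R2‖(R3+R4) = 24130 Ω, so V_mid = 9.17 × 24130/115200 = 1.921 V.
Stage 2 is itself unloaded: V_out = V_mid × R4/(R3+R4) = 1.921 × 60600/61550 = 1.89 V.

V_out ≈ 1.89 V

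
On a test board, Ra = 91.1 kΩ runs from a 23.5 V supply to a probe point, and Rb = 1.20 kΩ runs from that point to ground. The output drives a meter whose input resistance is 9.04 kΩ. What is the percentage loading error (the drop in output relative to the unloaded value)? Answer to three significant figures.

The divider's output (Thévenin) resistance is Ra‖Rb = 1.184 kΩ.
Fractional drop under load = R_th/(R_th + R_L) = 1.184 / (1.184 + 9.04) = 0.1158.
So the output falls by 11.6 %.

11.6 %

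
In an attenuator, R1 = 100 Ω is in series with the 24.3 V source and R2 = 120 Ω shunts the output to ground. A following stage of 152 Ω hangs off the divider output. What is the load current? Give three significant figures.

I_L ≈ 64.2 mA

R2‖R_L = 67.06 Ω; V_out = 24.3 × 67.06/167.1 = 9.754 V.
I_L = V_out / R_L = 9.754 / 152 Ω = 64.2 mA.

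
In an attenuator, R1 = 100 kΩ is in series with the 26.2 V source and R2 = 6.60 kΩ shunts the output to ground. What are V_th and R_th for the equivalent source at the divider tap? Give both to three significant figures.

V_th is the open-circuit tap voltage: 26.2 × 6.60/(100 + 6.60) = 1.62 V.
With the supply zeroed, R1 and R2 appear in parallel from the tap: R_th = R1‖R2 = (100 × 6.60)/106.6 = 6.19 kΩ.

V_th = 1.62 V, R_th = 6.19 kΩ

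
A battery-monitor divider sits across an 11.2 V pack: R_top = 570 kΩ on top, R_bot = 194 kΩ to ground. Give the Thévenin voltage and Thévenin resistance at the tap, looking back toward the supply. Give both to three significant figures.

V_th is the open-circuit tap voltage: 11.2 × 194/(570 + 194) = 2.84 V.
With the supply zeroed, R_top and R_bot appear in parallel from the tap: R_th = R_top‖R_bot = (570 × 194)/764.0 = 145 kΩ.

V_th = 2.84 V, R_th = 145 kΩ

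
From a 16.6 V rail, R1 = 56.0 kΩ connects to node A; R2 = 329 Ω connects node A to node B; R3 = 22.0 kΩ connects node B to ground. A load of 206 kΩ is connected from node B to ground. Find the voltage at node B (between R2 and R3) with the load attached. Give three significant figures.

At node B, R3 is in parallel with the load: R3‖R_L = 19880 Ω.
Below node A the resistance is R2 + (R3‖R_L) = 20210 Ω, so V_A = 16.6 × 20210/76210 = 4.402 V.
Then V_B = V_A × (R3‖R_L)/(R2 + R3‖R_L) = 4.402 × 19880/20210 = 4.33 V.

V ≈ 4.33 V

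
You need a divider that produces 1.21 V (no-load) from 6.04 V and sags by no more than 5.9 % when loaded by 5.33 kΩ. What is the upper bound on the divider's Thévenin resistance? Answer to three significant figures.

Loading drop = R_th/(R_th + R_L) ≤ 0.0590, so R_th ≤ R_L · ε/(1−ε) = 5.33 kΩ × 0.0590/0.9410 = 334 Ω.
(Any R1, R2 with R2/(R1+R2) = 0.200 and R1‖R2 ≤ 334 Ω will meet the spec.)

R_th ≤ 334 Ω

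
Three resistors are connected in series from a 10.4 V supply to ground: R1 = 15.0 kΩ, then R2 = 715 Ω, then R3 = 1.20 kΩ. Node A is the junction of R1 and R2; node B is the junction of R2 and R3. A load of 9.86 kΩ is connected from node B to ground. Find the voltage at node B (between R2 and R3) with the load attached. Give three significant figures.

At node B, R3 is in parallel with the load: R3‖R_L = 1070 Ω.
Below node A the resistance is R2 + (R3‖R_L) = 1785 Ω, so V_A = 10.4 × 1785/16780 = 1.106 V.
Then V_B = V_A × (R3‖R_L)/(R2 + R3‖R_L) = 1.106 × 1070/1785 = 0.663 V.

V ≈ 0.663 V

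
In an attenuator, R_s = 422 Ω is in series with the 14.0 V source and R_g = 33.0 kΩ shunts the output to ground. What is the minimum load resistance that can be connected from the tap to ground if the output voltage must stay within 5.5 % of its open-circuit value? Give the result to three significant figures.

Output resistance R_th = R_s‖R_g = (422 × 33000)/33420 = 416.7 Ω.
The fractional drop is R_th/(R_th + R_L); requiring this ≤ 0.0550 gives R_L ≥ R_th(1/0.0550 − 1) = 416.7 × 17.18 = 7.16 kΩ.

R_L(min) ≈ 7.16 kΩ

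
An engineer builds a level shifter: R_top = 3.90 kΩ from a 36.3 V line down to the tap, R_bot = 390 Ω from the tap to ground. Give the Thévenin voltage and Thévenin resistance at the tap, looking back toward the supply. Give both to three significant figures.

V_th = 3.30 V, R_th = 355 Ω

V_th is the open-circuit tap voltage: 36.3 × 390/(3900 + 390) = 3.30 V.
With the supply zeroed, R_top and R_bot appear in parallel from the tap: R_th = R_top‖R_bot = (3900 × 390)/4290 = 355 Ω.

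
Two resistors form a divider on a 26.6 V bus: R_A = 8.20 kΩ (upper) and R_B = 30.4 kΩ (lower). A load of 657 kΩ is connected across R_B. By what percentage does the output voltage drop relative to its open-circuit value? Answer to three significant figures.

0.973 %

The divider's output (Thévenin) resistance is R_A‖R_B = 6.458 kΩ.
Fractional drop under load = R_th/(R_th + R_L) = 6.458 / (6.458 + 657) = 0.009734.
So the output falls by 0.973 %.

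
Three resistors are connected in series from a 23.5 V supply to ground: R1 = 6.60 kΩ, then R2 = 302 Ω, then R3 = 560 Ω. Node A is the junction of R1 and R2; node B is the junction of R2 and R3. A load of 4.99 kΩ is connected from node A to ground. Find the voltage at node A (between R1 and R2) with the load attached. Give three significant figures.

Below node A the series string R2+R3 = 862.0 Ω sits in parallel with the 4990 Ω load: 735.0 Ω.
V_A = 23.5 × 735.0/(6600 + 735.0) = 2.35 V.

V ≈ 2.35 V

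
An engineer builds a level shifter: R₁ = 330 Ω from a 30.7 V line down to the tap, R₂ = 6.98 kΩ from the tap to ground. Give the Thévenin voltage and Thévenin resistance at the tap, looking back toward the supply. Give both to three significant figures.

V_th is the open-circuit tap voltage: 30.7 × 6980/(330 + 6980) = 29.3 V.
With the supply zeroed, R₁ and R₂ appear in parallel from the tap: R_th = R₁‖R₂ = (330 × 6980)/7310 = 315 Ω.

V_th = 29.3 V, R_th = 315 Ω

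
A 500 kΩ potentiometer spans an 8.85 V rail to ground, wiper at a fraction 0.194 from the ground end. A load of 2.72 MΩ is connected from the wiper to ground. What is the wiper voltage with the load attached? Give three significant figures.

V ≈ 1.67 V

The wiper splits the pot into (1−α)R = 403.0 kΩ above and αR = 97.00 kΩ below.
Lower section ‖ load = 93.66 kΩ.
V_wiper = 8.85 × 93.66/(403.0 + 93.66) = 1.67 V.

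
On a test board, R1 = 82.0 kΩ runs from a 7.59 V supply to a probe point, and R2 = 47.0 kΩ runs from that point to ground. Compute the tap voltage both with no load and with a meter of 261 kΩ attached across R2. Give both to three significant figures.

Open-circuit: V = 7.59 × 47.0/(82.0 + 47.0) = 2.77 V.
With the load, R2 becomes R2‖R_L = 39.83 kΩ, so V = 7.59 × 39.83/121.8 = 2.48 V.

Unloaded: 2.77 V; loaded: 2.48 V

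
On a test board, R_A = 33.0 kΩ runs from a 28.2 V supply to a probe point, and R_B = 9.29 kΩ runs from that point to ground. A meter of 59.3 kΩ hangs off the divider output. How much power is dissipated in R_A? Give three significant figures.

P ≈ 15.6 mW

Total resistance from the source is R_A + (R_B‖R_L) = 41.03 kΩ, so I = 28.2/41.03 kΩ = 0.6873 mA.
P = I²·R_A = (0.6873 mA)² × 33.0 kΩ = 15.6 mW.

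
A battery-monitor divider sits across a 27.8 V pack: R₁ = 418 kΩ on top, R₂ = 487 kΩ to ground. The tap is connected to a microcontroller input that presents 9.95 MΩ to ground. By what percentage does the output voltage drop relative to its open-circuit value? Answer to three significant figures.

2.21 %

The divider's output (Thévenin) resistance is R₁‖R₂ = 224.9 kΩ.
Fractional drop under load = R_th/(R_th + R_L) = 224.9 / (224.9 + 9950) = 0.02211.
So the output falls by 2.21 %.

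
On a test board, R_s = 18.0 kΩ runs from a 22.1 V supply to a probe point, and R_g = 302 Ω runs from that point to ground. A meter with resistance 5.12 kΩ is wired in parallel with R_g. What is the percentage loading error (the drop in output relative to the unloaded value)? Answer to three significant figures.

5.48 %

The divider's output (Thévenin) resistance is R_s‖R_g = 297.0 Ω.
Fractional drop under load = R_th/(R_th + R_L) = 297.0 / (297.0 + 5120) = 0.05483.
So the output falls by 5.48 %.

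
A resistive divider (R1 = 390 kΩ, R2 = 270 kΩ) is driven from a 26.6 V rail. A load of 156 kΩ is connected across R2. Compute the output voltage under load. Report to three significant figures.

The load sits in parallel with R2: R2‖R_L = (270 × 156) / (270 + 156) = 98.87 kΩ.
V_out = 26.6 × 98.87 / (390 + 98.87) = 26.6 × 98.87/488.9 = 5.38 V.

V_out ≈ 5.38 V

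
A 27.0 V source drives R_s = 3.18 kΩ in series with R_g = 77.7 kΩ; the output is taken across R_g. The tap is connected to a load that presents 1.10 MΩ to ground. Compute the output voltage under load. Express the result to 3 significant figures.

V_out ≈ 25.9 V

The load sits in parallel with R_g: R_g‖R_L = (77.7 × 1100) / (77.7 + 1100) = 72.57 kΩ.
V_out = 27.0 × 72.57 / (3.18 + 72.57) = 27.0 × 72.57/75.75 = 25.9 V.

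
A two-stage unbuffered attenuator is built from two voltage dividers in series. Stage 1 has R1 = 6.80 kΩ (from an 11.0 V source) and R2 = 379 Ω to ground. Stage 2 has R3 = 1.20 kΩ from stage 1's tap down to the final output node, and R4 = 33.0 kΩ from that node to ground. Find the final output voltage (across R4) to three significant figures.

Stage 2 presents R3+R4 = 34200 Ω as a load on stage 1's tap.
Stage 1's lower leg becomes R2‖(R3+R4) = 374.8 Ω, so V_mid = 11.0 × 374.8/7175 = 0.5747 V.
Stage 2 is itself unloaded: V_out = V_mid × R4/(R3+R4) = 0.5747 × 33000/34200 = 0.555 V.

V_out ≈ 0.555 V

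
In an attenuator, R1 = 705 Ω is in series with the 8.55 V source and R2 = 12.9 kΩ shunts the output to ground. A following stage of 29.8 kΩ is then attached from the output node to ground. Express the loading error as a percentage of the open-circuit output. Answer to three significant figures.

2.19 %

The divider's output (Thévenin) resistance is R1‖R2 = 668.5 Ω.
Fractional drop under load = R_th/(R_th + R_L) = 668.5 / (668.5 + 29800) = 0.02194.
So the output falls by 2.19 %.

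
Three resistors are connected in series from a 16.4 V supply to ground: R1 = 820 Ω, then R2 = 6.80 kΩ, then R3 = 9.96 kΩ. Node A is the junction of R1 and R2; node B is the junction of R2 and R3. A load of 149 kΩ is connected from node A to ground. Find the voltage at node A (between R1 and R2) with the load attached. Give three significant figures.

V ≈ 15.6 V

Below node A the series string R2+R3 = 16760 Ω sits in parallel with the 149000 Ω load: 15070 Ω.
V_A = 16.4 × 15070/(820 + 15070) = 15.6 V.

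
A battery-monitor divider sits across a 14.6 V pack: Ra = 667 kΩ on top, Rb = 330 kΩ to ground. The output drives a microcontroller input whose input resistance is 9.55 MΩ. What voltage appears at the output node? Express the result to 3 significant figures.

The load sits in parallel with Rb: Rb‖R_L = (330 × 9550) / (330 + 9550) = 319.0 kΩ.
V_out = 14.6 × 319.0 / (667 + 319.0) = 14.6 × 319.0/986.0 = 4.72 V.

V_out ≈ 4.72 V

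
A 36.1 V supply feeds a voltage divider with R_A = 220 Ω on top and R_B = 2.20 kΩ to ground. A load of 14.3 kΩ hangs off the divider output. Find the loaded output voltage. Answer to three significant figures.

V_out ≈ 32.4 V

The load sits in parallel with R_B: R_B‖R_L = (2200 × 14300) / (2200 + 14300) = 1907 Ω.
V_out = 36.1 × 1907 / (220 + 1907) = 36.1 × 1907/2127 = 32.4 V.
(Unloaded it would have been 32.8 V.)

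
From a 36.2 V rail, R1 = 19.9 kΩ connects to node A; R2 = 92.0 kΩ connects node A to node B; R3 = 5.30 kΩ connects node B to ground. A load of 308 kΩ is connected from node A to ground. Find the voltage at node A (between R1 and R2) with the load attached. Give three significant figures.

Below node A the series string R2+R3 = 97.30 kΩ sits in parallel with the 308 kΩ load: 73.94 kΩ.
V_A = 36.2 × 73.94/(19.9 + 73.94) = 28.5 V.

V ≈ 28.5 V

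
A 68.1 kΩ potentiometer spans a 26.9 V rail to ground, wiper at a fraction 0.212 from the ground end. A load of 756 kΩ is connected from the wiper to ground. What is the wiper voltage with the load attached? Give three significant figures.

V ≈ 5.62 V

The wiper splits the pot into (1−α)R = 53.66 kΩ above and αR = 14.44 kΩ below.
Lower section ‖ load = 14.17 kΩ.
V_wiper = 26.9 × 14.17/(53.66 + 14.17) = 5.62 V.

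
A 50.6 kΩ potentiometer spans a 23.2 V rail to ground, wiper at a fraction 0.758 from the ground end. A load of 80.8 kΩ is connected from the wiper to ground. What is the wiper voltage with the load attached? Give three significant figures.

The wiper splits the pot into (1−α)R = 12.25 kΩ above and αR = 38.35 kΩ below.
Lower section ‖ load = 26.01 kΩ.
V_wiper = 23.2 × 26.01/(12.25 + 26.01) = 15.8 V.

V ≈ 15.8 V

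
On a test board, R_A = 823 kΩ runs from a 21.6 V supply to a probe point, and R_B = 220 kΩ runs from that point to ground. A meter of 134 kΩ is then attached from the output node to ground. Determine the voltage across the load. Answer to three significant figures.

V_out ≈ 1.98 V

The load sits in parallel with R_B: R_B‖R_L = (220 × 134) / (220 + 134) = 83.28 kΩ.
V_out = 21.6 × 83.28 / (823 + 83.28) = 21.6 × 83.28/906.3 = 1.98 V.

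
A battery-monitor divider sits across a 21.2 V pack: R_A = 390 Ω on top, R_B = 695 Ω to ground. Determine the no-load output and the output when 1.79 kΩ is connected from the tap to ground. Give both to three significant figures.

Open-circuit: V = 21.2 × 695/(390 + 695) = 13.6 V.
With the load, R_B becomes R_B‖R_L = 500.6 Ω, so V = 21.2 × 500.6/890.6 = 11.9 V.

Unloaded: 13.6 V; loaded: 11.9 V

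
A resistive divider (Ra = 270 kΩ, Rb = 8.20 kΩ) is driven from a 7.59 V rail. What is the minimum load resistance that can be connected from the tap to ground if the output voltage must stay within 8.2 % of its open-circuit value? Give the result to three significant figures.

Output resistance R_th = Ra‖Rb = (270 × 8.20)/278.2 = 7.958 kΩ.
The fractional drop is R_th/(R_th + R_L); requiring this ≤ 0.0820 gives R_L ≥ R_th(1/0.0820 − 1) = 7.958 × 11.20 = 89.1 kΩ.

R_L(min) ≈ 89.1 kΩ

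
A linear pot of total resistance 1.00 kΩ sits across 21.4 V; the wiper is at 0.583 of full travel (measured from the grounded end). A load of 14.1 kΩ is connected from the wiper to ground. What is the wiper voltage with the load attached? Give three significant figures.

V ≈ 12.3 V

The wiper splits the pot into (1−α)R = 417.0 Ω above and αR = 583.0 Ω below.
Lower section ‖ load = 559.9 Ω.
V_wiper = 21.4 × 559.9/(417.0 + 559.9) = 12.3 V.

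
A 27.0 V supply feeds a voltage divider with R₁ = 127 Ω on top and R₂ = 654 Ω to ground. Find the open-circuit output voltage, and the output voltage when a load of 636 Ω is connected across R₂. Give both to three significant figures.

Open-circuit: V = 27.0 × 654/(127 + 654) = 22.6 V.
With the load, R₂ becomes R₂‖R_L = 322.4 Ω, so V = 27.0 × 322.4/449.4 = 19.4 V.

Unloaded: 22.6 V; loaded: 19.4 V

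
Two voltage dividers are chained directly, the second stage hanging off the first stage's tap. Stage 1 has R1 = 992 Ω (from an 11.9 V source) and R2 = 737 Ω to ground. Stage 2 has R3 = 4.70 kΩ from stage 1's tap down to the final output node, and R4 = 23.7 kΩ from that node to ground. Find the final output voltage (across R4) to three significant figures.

V_out ≈ 4.17 V

Stage 2 presents R3+R4 = 28400 Ω as a load on stage 1's tap.
Stage 1's lower leg becomes R2‖(R3+R4) = 718.4 Ω, so V_mid = 11.9 × 718.4/1710 = 4.998 V.
Stage 2 is itself unloaded: V_out = V_mid × R4/(R3+R4) = 4.998 × 23700/28400 = 4.17 V.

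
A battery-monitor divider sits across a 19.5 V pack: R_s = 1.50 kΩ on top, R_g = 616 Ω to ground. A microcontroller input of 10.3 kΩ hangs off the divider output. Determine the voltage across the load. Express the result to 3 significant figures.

The load sits in parallel with R_g: R_g‖R_L = (616 × 10300) / (616 + 10300) = 581.2 Ω.
V_out = 19.5 × 581.2 / (1500 + 581.2) = 19.5 × 581.2/2081 = 5.45 V.
(Unloaded it would have been 5.68 V.)

V_out ≈ 5.45 V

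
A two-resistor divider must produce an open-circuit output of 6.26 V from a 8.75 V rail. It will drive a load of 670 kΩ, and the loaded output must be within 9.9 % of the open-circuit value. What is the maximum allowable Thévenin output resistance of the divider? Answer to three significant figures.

R_th ≤ 73.6 kΩ

Loading drop = R_th/(R_th + R_L) ≤ 0.0990, so R_th ≤ R_L · ε/(1−ε) = 670 kΩ × 0.0990/0.9010 = 73.6 kΩ.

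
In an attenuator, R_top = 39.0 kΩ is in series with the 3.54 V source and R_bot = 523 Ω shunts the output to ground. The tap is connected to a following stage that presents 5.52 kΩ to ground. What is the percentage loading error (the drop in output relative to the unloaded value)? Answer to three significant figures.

The divider's output (Thévenin) resistance is R_top‖R_bot = 516.1 Ω.
Fractional drop under load = R_th/(R_th + R_L) = 516.1 / (516.1 + 5520) = 0.08550.
So the output falls by 8.55 %.

8.55 %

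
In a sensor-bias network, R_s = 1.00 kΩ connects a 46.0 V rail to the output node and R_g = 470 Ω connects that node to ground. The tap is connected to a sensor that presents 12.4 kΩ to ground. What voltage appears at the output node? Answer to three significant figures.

The load sits in parallel with R_g: R_g‖R_L = (470 × 12400) / (470 + 12400) = 452.8 Ω.
V_out = 46.0 × 452.8 / (1000 + 452.8) = 46.0 × 452.8/1453 = 14.3 V.

V_out ≈ 14.3 V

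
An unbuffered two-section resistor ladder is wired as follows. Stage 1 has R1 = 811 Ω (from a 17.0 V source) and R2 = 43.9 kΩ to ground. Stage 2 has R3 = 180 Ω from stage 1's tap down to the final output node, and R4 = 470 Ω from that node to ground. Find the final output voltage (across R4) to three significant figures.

Stage 2 presents R3+R4 = 650.0 Ω as a load on stage 1's tap.
Stage 1's lower leg becomes R2‖(R3+R4) = 640.5 Ω, so V_mid = 17.0 × 640.5/1452 = 7.502 V.
Stage 2 is itself unloaded: V_out = V_mid × R4/(R3+R4) = 7.502 × 470/650.0 = 5.42 V.

V_out ≈ 5.42 V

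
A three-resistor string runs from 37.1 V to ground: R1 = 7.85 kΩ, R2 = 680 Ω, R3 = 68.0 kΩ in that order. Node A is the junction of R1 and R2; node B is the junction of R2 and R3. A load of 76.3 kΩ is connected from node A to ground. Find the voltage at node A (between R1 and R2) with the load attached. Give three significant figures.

V ≈ 30.5 V

Below node A the series string R2+R3 = 68680 Ω sits in parallel with the 76300 Ω load: 36140 Ω.
V_A = 37.1 × 36140/(7850 + 36140) = 30.5 V.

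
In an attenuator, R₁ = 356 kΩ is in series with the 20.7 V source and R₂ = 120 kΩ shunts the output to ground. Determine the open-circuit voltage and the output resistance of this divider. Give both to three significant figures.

V_th = 5.22 V, R_th = 89.7 kΩ

V_th is the open-circuit tap voltage: 20.7 × 120/(356 + 120) = 5.22 V.
With the supply zeroed, R₁ and R₂ appear in parallel from the tap: R_th = R₁‖R₂ = (356 × 120)/476.0 = 89.7 kΩ.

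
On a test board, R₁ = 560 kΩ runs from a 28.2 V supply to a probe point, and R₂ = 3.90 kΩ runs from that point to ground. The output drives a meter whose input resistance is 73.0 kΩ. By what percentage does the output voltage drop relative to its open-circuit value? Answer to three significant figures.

The divider's output (Thévenin) resistance is R₁‖R₂ = 3.873 kΩ.
Fractional drop under load = R_th/(R_th + R_L) = 3.873 / (3.873 + 73.0) = 0.05038.
So the output falls by 5.04 %.

5.04 %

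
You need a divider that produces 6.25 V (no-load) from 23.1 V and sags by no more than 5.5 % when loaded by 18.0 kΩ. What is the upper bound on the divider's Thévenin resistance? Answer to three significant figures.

Loading drop = R_th/(R_th + R_L) ≤ 0.0550, so R_th ≤ R_L · ε/(1−ε) = 18.0 kΩ × 0.0550/0.9450 = 1.05 kΩ.
(Any R1, R2 with R2/(R1+R2) = 0.271 and R1‖R2 ≤ 1.05 kΩ will meet the spec.)

R_th ≤ 1.05 kΩ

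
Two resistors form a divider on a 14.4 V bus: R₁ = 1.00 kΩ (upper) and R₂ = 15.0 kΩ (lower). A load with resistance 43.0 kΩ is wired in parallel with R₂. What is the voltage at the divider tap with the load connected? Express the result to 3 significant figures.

The load sits in parallel with R₂: R₂‖R_L = (15.0 × 43.0) / (15.0 + 43.0) = 11.12 kΩ.
V_out = 14.4 × 11.12 / (1.00 + 11.12) = 14.4 × 11.12/12.12 = 13.2 V.

V_out ≈ 13.2 V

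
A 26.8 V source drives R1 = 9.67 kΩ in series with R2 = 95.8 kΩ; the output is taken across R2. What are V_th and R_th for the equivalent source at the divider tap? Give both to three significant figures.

V_th = 24.3 V, R_th = 8.78 kΩ

V_th is the open-circuit tap voltage: 26.8 × 95.8/(9.67 + 95.8) = 24.3 V.
With the supply zeroed, R1 and R2 appear in parallel from the tap: R_th = R1‖R2 = (9.67 × 95.8)/105.5 = 8.78 kΩ.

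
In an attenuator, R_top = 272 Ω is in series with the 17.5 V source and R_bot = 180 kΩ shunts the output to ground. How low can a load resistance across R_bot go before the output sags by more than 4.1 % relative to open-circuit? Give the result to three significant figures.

R_L(min) ≈ 6.35 kΩ

Output resistance R_th = R_top‖R_bot = (272 × 180000)/180300 = 271.6 Ω.
The fractional drop is R_th/(R_th + R_L); requiring this ≤ 0.0410 gives R_L ≥ R_th(1/0.0410 − 1) = 271.6 × 23.39 = 6.35 kΩ.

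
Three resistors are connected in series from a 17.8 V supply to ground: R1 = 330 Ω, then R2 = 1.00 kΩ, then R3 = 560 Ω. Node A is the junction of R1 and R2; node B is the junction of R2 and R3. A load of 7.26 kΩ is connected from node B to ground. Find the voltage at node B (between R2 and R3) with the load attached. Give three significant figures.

At node B, R3 is in parallel with the load: R3‖R_L = 519.9 Ω.
Below node A the resistance is R2 + (R3‖R_L) = 1520 Ω, so V_A = 17.8 × 1520/1850 = 14.62 V.
Then V_B = V_A × (R3‖R_L)/(R2 + R3‖R_L) = 14.62 × 519.9/1520 = 5.00 V.

V ≈ 5.00 V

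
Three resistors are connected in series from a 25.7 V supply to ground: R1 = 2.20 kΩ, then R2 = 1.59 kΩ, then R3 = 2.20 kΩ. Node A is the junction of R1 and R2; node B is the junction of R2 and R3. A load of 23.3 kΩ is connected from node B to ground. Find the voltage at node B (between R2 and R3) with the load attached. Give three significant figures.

At node B, R3 is in parallel with the load: R3‖R_L = 2.010 kΩ.
Below node A the resistance is R2 + (R3‖R_L) = 3.600 kΩ, so V_A = 25.7 × 3.600/5.800 = 15.95 V.
Then V_B = V_A × (R3‖R_L)/(R2 + R3‖R_L) = 15.95 × 2.010/3.600 = 8.91 V.

V ≈ 8.91 V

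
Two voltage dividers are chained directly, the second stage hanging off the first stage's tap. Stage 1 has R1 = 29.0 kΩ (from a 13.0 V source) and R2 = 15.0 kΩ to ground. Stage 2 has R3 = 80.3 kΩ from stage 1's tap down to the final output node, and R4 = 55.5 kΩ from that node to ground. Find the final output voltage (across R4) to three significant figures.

V_out ≈ 1.69 V

Stage 2 presents R3+R4 = 135.8 kΩ as a load on stage 1's tap.
Stage 1's lower leg becomes R2‖(R3+R4) = 13.51 kΩ, so V_mid = 13.0 × 13.51/42.51 = 4.131 V.
Stage 2 is itself unloaded: V_out = V_mid × R4/(R3+R4) = 4.131 × 55.5/135.8 = 1.69 V.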